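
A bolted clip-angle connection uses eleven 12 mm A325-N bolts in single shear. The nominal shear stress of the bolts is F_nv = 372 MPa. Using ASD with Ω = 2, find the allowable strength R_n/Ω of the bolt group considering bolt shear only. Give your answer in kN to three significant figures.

231 kN

A_b = π × 12² / 4 = 113.1 mm².
R_n = F_nv · A_b · n · n_s = 372 × 113.1 × 11 × 1 / 1000 = 462.8 kN.
Allowable strength R_n/Ω = 462.8 / 2 = 231 kN.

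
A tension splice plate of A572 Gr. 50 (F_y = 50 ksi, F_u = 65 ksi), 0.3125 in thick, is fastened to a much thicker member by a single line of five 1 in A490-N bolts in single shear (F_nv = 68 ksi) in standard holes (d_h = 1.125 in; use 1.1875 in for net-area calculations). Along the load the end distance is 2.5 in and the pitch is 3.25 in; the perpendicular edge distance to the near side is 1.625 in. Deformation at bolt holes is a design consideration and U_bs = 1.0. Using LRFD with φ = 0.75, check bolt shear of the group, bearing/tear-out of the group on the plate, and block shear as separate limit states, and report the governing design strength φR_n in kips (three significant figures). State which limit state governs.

Bolt shear: A_b = π·1²/4 = 0.7854 in²; R_n = 68 × 0.7854 × 5 × 1 = 267 kips → 0.75 × 267 = 200 kips.
Bearing: edge l_c = 1.938, r_n = 47.23 kips; interior l_c = 2.125, r_n = 48.75 kips; R_n = 47.23 + 4·48.75 = 242.2 kips → 182 kips.
Block shear: A_gv = 4.844, A_nv = 3.174, A_nt = 0.3223 in²; R_n = min(0.6F_uA_nv, 0.6F_yA_gv) + U_bs·F_u·A_nt = 144.7 kips → 109 kips.
Block shear governs: 109 kips.

109 kips (block shear governs)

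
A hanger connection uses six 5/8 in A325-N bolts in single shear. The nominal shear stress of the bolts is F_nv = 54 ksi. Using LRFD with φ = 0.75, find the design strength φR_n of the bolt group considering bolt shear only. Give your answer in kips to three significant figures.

74.6 kips

A_b = π × 0.625² / 4 = 0.3068 in².
R_n = F_nv · A_b · n · n_s = 54 × 0.3068 × 6 × 1 = 99.4 kips.
Design strength φR_n = 0.75 × 99.4 = 74.6 kips.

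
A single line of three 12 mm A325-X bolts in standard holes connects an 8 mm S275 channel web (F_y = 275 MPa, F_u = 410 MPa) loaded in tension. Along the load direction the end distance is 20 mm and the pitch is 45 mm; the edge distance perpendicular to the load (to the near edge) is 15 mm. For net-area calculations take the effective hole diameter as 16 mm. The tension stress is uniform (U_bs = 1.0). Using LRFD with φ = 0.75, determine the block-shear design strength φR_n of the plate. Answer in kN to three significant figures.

121 kN

Shear plane L_v = 20 + 2·45 = 110 mm; A_gv = 110 × 8 = 880 mm².
A_nv = (110 − 2.5·16) × 8 = 560 mm².
A_nt = (15 − 0.5·16) × 8 = 56 mm².
0.6 F_u A_nv = 137.8 kN; 0.6 F_y A_gv = 145.2 kN → shear rupture governs the shear term.
R_n = 137.8 + 1.0 × 410 × 56 / 1000 = 160.7 kN.
Design strength φR_n = 0.75 × 160.7 = 121 kN.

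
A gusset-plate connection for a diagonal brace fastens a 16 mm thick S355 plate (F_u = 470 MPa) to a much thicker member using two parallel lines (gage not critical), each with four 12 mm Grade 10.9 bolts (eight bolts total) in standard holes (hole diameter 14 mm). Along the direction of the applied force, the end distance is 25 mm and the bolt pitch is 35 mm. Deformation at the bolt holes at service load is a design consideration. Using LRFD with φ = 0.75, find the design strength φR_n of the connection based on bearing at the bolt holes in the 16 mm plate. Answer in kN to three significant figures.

Per bolt r_n = 1.2 l_c t F_u ≤ 2.4 d t F_u; upper limit = 2.4 × 12 × 16 × 470 / 1000 = 216.6 kN.
Edge bolt: l_c = 25 − 14/2 = 18 mm → 1.2 × 18 × 16 × 470 / 1000 = 162.4 → r_n = 162.4 kN.
Interior bolts: l_c = 35 − 14 = 21 mm → 1.2 × 21 × 16 × 470 / 1000 = 189.5 → r_n = 189.5 kN.
R_n = 2 × 162.4 + 6 × 189.5 = 1462 kN.
Design strength φR_n = 0.75 × 1462 = 1100 kN.

1100 kN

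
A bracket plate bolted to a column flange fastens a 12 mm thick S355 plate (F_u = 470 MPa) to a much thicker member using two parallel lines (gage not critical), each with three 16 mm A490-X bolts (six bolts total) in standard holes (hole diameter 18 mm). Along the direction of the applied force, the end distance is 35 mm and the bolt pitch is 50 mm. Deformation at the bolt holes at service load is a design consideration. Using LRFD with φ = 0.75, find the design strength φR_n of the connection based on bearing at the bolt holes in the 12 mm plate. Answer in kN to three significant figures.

Per bolt r_n = 1.2 l_c t F_u ≤ 2.4 d t F_u; upper limit = 2.4 × 16 × 12 × 470 / 1000 = 216.6 kN.
Edge bolt: l_c = 35 − 18/2 = 26 mm → 1.2 × 26 × 12 × 470 / 1000 = 176 → r_n = 176 kN.
Interior bolts: l_c = 50 − 18 = 32 mm → 1.2 × 32 × 12 × 470 / 1000 = 216.6 → r_n = 216.6 kN.
R_n = 2 × 176 + 4 × 216.6 = 1218 kN.
Design strength φR_n = 0.75 × 1218 = 914 kN.

914 kN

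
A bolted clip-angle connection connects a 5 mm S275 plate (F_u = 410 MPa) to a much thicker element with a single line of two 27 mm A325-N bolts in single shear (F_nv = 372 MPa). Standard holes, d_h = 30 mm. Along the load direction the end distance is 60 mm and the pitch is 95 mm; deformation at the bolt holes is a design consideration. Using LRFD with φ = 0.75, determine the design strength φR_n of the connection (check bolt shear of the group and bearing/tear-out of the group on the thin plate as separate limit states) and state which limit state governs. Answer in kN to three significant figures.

183 kN (bearing governs)

Bolt shear: A_b = π·27²/4 = 572.6 mm²; R_n = 372 × 572.6 × 2 × 1 / 1000 = 426 kN → 0.75 × 426 = 319 kN.
Bearing (1.2 l_c t F_u ≤ 2.4 d t F_u): upper limit = 2.4·27·5·410 / 1000 = 132.8 kN.
  Edge l_c = 60 − 30/2 = 45 → r_n = 110.7 kN; interior l_c = 95 − 30 = 65 → r_n = 132.8 kN.
  R_n,bearing = 1·110.7 + 1·132.8 = 243.5 kN → 0.75 × 243.5 = 183 kN.
Bearing governs: 183 kN.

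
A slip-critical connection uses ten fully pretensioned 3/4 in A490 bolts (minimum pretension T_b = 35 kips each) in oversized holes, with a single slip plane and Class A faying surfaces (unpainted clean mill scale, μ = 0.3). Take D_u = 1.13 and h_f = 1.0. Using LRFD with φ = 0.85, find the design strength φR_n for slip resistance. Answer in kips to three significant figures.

101 kips

R_n = μ · D_u · h_f · T_b · n_s · n_b = 0.3 × 1.13 × 1.0 × 35 × 1 × 10 = 118.6 kips.
Design strength φR_n = 0.85 × 118.6 = 101 kips.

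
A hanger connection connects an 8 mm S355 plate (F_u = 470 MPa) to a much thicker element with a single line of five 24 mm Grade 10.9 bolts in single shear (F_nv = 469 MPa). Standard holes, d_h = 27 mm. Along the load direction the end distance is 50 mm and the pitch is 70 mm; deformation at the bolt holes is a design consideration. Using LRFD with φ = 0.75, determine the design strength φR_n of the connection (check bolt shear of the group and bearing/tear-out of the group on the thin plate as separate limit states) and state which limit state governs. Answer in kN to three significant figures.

706 kN (bearing governs)

Bolt shear: A_b = π·24²/4 = 452.4 mm²; R_n = 469 × 452.4 × 5 × 1 / 1000 = 1061 kN → 0.75 × 1061 = 796 kN.
Bearing (1.2 l_c t F_u ≤ 2.4 d t F_u): upper limit = 2.4·24·8·470 / 1000 = 216.6 kN.
  Edge l_c = 50 − 27/2 = 36.5 → r_n = 164.7 kN; interior l_c = 70 − 27 = 43 → r_n = 194 kN.
  R_n,bearing = 1·164.7 + 4·194 = 940.8 kN → 0.75 × 940.8 = 706 kN.
Bearing governs: 706 kN.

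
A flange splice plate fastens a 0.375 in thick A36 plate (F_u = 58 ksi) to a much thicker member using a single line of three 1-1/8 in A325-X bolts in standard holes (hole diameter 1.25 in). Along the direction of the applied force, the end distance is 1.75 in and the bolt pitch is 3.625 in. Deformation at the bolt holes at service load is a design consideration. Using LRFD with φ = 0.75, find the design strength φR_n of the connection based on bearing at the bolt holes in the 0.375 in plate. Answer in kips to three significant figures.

110 kips

Per bolt r_n = 1.2 l_c t F_u ≤ 2.4 d t F_u; upper limit = 2.4 × 1.125 × 0.375 × 58 = 58.72 kips.
Edge bolt: l_c = 1.75 − 1.25/2 = 1.125 in → 1.2 × 1.125 × 0.375 × 58 = 29.36 → r_n = 29.36 kips.
Interior bolts: l_c = 3.625 − 1.25 = 2.375 in → 1.2 × 2.375 × 0.375 × 58 = 61.99 → r_n = 58.72 kips.
R_n = 1 × 29.36 + 2 × 58.72 = 146.8 kips.
Design strength φR_n = 0.75 × 146.8 = 110 kips.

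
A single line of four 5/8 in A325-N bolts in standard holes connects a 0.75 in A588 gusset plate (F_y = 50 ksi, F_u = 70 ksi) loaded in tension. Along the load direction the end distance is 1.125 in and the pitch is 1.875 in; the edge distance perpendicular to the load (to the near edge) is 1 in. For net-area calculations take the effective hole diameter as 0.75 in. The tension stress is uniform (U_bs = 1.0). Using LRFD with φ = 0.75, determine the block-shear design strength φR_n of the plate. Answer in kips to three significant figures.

122 kips

Shear plane L_v = 1.125 + 3·1.875 = 6.75 in; A_gv = 6.75 × 0.75 = 5.062 in².
A_nv = (6.75 − 3.5·0.75) × 0.75 = 3.094 in².
A_nt = (1 − 0.5·0.75) × 0.75 = 0.4688 in².
0.6 F_u A_nv = 129.9 kips; 0.6 F_y A_gv = 151.9 kips → shear rupture governs the shear term.
R_n = 129.9 + 1.0 × 70 × 0.4688 = 162.8 kips.
Design strength φR_n = 0.75 × 162.8 = 122 kips.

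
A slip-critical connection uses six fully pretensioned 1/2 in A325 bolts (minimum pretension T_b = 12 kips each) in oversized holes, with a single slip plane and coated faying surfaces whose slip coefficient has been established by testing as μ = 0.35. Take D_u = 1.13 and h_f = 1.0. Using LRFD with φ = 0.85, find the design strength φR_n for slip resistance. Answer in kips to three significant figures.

24.2 kips

R_n = μ · D_u · h_f · T_b · n_s · n_b = 0.35 × 1.13 × 1.0 × 12 × 1 × 6 = 28.48 kips.
Design strength φR_n = 0.85 × 28.48 = 24.2 kips.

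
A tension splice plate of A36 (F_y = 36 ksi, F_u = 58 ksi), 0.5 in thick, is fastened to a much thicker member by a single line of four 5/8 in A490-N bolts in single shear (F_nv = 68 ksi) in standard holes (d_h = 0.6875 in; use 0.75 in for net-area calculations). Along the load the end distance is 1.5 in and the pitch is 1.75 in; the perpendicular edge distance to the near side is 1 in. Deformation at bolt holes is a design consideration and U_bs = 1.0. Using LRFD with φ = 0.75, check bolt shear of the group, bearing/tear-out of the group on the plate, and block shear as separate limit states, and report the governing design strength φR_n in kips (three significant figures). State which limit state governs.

Bolt shear: A_b = π·0.625²/4 = 0.3068 in²; R_n = 68 × 0.3068 × 4 × 1 = 83.45 kips → 0.75 × 83.45 = 62.6 kips.
Bearing: edge l_c = 1.156, r_n = 40.24 kips; interior l_c = 1.062, r_n = 36.97 kips; R_n = 40.24 + 3·36.97 = 151.2 kips → 113 kips.
Block shear: A_gv = 3.375, A_nv = 2.062, A_nt = 0.3125 in²; R_n = min(0.6F_uA_nv, 0.6F_yA_gv) + U_bs·F_u·A_nt = 89.9 kips → 67.4 kips.
Bolt shear governs: 62.6 kips.

62.6 kips (bolt shear governs)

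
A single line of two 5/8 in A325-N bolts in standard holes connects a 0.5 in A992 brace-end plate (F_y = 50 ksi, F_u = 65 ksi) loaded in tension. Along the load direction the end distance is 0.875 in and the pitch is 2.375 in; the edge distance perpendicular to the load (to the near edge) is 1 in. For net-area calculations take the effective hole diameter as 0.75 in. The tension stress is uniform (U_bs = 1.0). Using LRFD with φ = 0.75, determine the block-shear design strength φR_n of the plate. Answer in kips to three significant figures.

46.3 kips

Shear plane L_v = 0.875 + 1·2.375 = 3.25 in; A_gv = 3.25 × 0.5 = 1.625 in².
A_nv = (3.25 − 1.5·0.75) × 0.5 = 1.062 in².
A_nt = (1 − 0.5·0.75) × 0.5 = 0.3125 in².
0.6 F_u A_nv = 41.44 kips; 0.6 F_y A_gv = 48.75 kips → shear rupture governs the shear term.
R_n = 41.44 + 1.0 × 65 × 0.3125 = 61.75 kips.
Design strength φR_n = 0.75 × 61.75 = 46.3 kips.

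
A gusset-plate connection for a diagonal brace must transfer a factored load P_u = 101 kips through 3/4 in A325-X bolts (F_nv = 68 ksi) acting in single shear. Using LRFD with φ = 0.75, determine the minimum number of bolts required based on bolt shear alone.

5 bolts

A_b = π·0.75²/4 = 0.4418 in².
Per-bolt design strength φR_n = 0.75 × 68 × 0.4418 × 1 = 22.53 kips.
n ≥ 101 / 22.53 = 4.483 → use 5 bolts.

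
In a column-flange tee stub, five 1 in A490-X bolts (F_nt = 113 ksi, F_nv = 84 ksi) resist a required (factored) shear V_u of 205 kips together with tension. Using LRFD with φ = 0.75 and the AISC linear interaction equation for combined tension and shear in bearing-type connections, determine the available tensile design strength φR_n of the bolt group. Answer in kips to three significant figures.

A_b = π·1²/4 = 0.7854 in²; f_rv = 205 / (5 × 0.7854) = 52.2 ksi.
F'_nt = 1.3 F_nt − (F_nt / φF_nv) f_rv = 1.3·113 − (113/(0.75·84))·52.2 = 53.27 ksi, capped at F_nt → F'_nt = 53.27 ksi.
R_n = F'_nt · A_b · n = 53.27 × 0.7854 × 5 = 209.2 kips.
Design strength φR_n = 0.75 × 209.2 = 157 kips.

157 kips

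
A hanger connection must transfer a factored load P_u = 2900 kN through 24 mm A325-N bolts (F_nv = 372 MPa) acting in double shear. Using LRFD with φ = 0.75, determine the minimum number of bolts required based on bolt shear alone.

12 bolts

A_b = π·24²/4 = 452.4 mm².
Per-bolt design strength φR_n = 0.75 × 372 × 452.4 × 2 / 1000 = 252.4 kN.
n ≥ 2900 / 252.4 = 11.49 → use 12 bolts.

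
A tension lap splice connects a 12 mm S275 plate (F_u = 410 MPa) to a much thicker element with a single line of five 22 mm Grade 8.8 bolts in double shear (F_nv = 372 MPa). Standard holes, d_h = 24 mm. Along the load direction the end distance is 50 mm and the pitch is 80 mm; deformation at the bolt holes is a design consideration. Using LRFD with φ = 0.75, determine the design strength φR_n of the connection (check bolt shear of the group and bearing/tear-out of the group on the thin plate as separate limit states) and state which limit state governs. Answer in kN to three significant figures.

Bolt shear: A_b = π·22²/4 = 380.1 mm²; R_n = 372 × 380.1 × 5 × 2 / 1000 = 1414 kN → 0.75 × 1414 = 1060 kN.
Bearing (1.2 l_c t F_u ≤ 2.4 d t F_u): upper limit = 2.4·22·12·410 / 1000 = 259.8 kN.
  Edge l_c = 50 − 24/2 = 38 → r_n = 224.4 kN; interior l_c = 80 − 24 = 56 → r_n = 259.8 kN.
  R_n,bearing = 1·224.4 + 4·259.8 = 1263 kN → 0.75 × 1263 = 948 kN.
Bearing governs: 948 kN.

948 kN (bearing governs)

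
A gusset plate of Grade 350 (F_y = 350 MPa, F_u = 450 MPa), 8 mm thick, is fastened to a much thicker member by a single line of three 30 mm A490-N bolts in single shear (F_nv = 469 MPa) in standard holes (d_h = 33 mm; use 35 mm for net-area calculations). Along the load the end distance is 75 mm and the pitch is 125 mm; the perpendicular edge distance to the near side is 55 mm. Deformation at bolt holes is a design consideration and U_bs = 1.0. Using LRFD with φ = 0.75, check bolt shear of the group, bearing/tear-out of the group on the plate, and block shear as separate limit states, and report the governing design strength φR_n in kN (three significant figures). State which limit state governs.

Bolt shear: A_b = π·30²/4 = 706.9 mm²; R_n = 469 × 706.9 × 3 × 1 / 1000 = 994.5 kN → 0.75 × 994.5 = 746 kN.
Bearing: edge l_c = 58.5, r_n = 252.7 kN; interior l_c = 92, r_n = 259.2 kN; R_n = 252.7 + 2·259.2 = 771.1 kN → 578 kN.
Block shear: A_gv = 2600, A_nv = 1900, A_nt = 300 mm²; R_n = min(0.6F_uA_nv, 0.6F_yA_gv) + U_bs·F_u·A_nt = 648 kN → 486 kN.
Block shear governs: 486 kN.

486 kN (block shear governs)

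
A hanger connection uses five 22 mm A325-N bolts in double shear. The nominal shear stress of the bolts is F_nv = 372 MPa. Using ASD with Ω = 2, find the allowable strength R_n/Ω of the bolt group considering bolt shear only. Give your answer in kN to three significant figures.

707 kN

A_b = π × 22² / 4 = 380.1 mm².
R_n = F_nv · A_b · n · n_s = 372 × 380.1 × 5 × 2 / 1000 = 1414 kN.
Allowable strength R_n/Ω = 1414 / 2 = 707 kN.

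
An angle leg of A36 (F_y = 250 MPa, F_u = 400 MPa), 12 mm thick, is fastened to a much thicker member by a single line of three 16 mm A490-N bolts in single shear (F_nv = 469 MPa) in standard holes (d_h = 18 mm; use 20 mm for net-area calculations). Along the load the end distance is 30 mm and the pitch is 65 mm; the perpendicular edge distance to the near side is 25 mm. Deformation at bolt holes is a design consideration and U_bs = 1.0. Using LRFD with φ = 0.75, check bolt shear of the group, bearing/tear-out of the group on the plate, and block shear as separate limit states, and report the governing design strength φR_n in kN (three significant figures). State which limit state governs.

212 kN (bolt shear governs)

Bolt shear: A_b = π·16²/4 = 201.1 mm²; R_n = 469 × 201.1 × 3 × 1 / 1000 = 282.9 kN → 0.75 × 282.9 = 212 kN.
Bearing: edge l_c = 21, r_n = 121 kN; interior l_c = 47, r_n = 184.3 kN; R_n = 121 + 2·184.3 = 489.6 kN → 367 kN.
Block shear: A_gv = 1920, A_nv = 1320, A_nt = 180 mm²; R_n = min(0.6F_uA_nv, 0.6F_yA_gv) + U_bs·F_u·A_nt = 360 kN → 270 kN.
Bolt shear governs: 212 kN.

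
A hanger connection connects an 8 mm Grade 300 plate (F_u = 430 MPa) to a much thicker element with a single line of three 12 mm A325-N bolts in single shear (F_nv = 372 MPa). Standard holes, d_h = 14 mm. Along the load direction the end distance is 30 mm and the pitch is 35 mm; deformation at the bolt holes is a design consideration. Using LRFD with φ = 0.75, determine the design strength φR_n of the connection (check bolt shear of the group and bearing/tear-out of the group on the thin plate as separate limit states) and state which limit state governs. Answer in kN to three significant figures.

94.7 kN (bolt shear governs)

Bolt shear: A_b = π·12²/4 = 113.1 mm²; R_n = 372 × 113.1 × 3 × 1 / 1000 = 126.2 kN → 0.75 × 126.2 = 94.7 kN.
Bearing (1.2 l_c t F_u ≤ 2.4 d t F_u): upper limit = 2.4·12·8·430 / 1000 = 99.07 kN.
  Edge l_c = 30 − 14/2 = 23 → r_n = 94.94 kN; interior l_c = 35 − 14 = 21 → r_n = 86.69 kN.
  R_n,bearing = 1·94.94 + 2·86.69 = 268.3 kN → 0.75 × 268.3 = 201 kN.
Bolt shear governs: 94.7 kN.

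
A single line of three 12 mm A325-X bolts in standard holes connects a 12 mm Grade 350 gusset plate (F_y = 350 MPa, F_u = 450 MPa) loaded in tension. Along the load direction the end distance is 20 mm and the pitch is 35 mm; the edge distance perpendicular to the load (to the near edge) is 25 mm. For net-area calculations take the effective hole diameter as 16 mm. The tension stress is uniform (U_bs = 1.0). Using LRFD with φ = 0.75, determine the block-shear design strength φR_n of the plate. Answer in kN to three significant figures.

Shear plane L_v = 20 + 2·35 = 90 mm; A_gv = 90 × 12 = 1080 mm².
A_nv = (90 − 2.5·16) × 12 = 600 mm².
A_nt = (25 − 0.5·16) × 12 = 204 mm².
0.6 F_u A_nv = 162 kN; 0.6 F_y A_gv = 226.8 kN → shear rupture governs the shear term.
R_n = 162 + 1.0 × 450 × 204 / 1000 = 253.8 kN.
Design strength φR_n = 0.75 × 253.8 = 190 kN.

190 kN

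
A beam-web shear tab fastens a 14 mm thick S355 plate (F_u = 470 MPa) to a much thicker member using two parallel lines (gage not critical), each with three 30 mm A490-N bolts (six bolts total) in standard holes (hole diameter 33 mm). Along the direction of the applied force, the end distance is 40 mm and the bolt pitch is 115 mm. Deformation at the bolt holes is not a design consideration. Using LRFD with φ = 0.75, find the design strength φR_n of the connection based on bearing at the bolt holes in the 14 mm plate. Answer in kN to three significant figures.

2120 kN

Per bolt r_n = 1.5 l_c t F_u ≤ 3.0 d t F_u; upper limit = 3.0 × 30 × 14 × 470 / 1000 = 592.2 kN.
Edge bolt: l_c = 40 − 33/2 = 23.5 mm → 1.5 × 23.5 × 14 × 470 / 1000 = 231.9 → r_n = 231.9 kN.
Interior bolts: l_c = 115 − 33 = 82 mm → 1.5 × 82 × 14 × 470 / 1000 = 809.3 → r_n = 592.2 kN.
R_n = 2 × 231.9 + 4 × 592.2 = 2833 kN.
Design strength φR_n = 0.75 × 2833 = 2120 kN.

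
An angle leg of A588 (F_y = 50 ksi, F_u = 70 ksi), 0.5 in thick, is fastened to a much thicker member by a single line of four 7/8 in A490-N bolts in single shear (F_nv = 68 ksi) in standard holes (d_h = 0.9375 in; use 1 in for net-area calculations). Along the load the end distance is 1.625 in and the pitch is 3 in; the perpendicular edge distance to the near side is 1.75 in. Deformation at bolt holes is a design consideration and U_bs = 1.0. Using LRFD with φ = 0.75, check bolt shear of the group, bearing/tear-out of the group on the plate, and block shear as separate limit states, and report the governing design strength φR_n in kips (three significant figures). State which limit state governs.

Bolt shear: A_b = π·0.875²/4 = 0.6013 in²; R_n = 68 × 0.6013 × 4 × 1 = 163.6 kips → 0.75 × 163.6 = 123 kips.
Bearing: edge l_c = 1.156, r_n = 48.56 kips; interior l_c = 2.062, r_n = 73.5 kips; R_n = 48.56 + 3·73.5 = 269.1 kips → 202 kips.
Block shear: A_gv = 5.312, A_nv = 3.562, A_nt = 0.625 in²; R_n = min(0.6F_uA_nv, 0.6F_yA_gv) + U_bs·F_u·A_nt = 193.4 kips → 145 kips.
Bolt shear governs: 123 kips.

123 kips (bolt shear governs)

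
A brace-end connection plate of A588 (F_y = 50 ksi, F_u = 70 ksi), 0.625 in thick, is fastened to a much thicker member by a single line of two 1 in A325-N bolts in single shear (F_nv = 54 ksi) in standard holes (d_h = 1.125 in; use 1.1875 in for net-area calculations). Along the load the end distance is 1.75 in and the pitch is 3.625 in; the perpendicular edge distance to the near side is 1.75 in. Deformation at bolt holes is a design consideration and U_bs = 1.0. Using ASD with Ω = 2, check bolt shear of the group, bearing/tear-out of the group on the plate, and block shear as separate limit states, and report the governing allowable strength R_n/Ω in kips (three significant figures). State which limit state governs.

42.4 kips (bolt shear governs)

Bolt shear: A_b = π·1²/4 = 0.7854 in²; R_n = 54 × 0.7854 × 2 × 1 = 84.82 kips → 84.82 / 2 = 42.4 kips.
Bearing: edge l_c = 1.188, r_n = 62.34 kips; interior l_c = 2.5, r_n = 105 kips; R_n = 62.34 + 1·105 = 167.3 kips → 83.7 kips.
Block shear: A_gv = 3.359, A_nv = 2.246, A_nt = 0.7227 in²; R_n = min(0.6F_uA_nv, 0.6F_yA_gv) + U_bs·F_u·A_nt = 144.9 kips → 72.5 kips.
Bolt shear governs: 42.4 kips.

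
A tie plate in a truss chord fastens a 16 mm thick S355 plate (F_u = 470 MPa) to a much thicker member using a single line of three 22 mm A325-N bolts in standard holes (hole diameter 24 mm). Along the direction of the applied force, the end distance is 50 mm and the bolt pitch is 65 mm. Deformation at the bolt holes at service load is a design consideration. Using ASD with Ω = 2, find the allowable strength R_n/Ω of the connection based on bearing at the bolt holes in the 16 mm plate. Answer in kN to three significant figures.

541 kN

Per bolt r_n = 1.2 l_c t F_u ≤ 2.4 d t F_u; upper limit = 2.4 × 22 × 16 × 470 / 1000 = 397.1 kN.
Edge bolt: l_c = 50 − 24/2 = 38 mm → 1.2 × 38 × 16 × 470 / 1000 = 342.9 → r_n = 342.9 kN.
Interior bolts: l_c = 65 − 24 = 41 mm → 1.2 × 41 × 16 × 470 / 1000 = 370 → r_n = 370 kN.
R_n = 1 × 342.9 + 2 × 370 = 1083 kN.
Allowable strength R_n/Ω = 1083 / 2 = 541 kN.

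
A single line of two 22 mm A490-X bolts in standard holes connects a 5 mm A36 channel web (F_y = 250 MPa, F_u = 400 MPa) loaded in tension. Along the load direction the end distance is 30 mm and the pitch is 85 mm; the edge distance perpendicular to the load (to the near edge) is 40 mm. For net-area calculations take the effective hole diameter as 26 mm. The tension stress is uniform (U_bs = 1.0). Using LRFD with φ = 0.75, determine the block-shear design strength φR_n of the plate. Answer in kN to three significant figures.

105 kN

Shear plane L_v = 30 + 1·85 = 115 mm; A_gv = 115 × 5 = 575 mm².
A_nv = (115 − 1.5·26) × 5 = 380 mm².
A_nt = (40 − 0.5·26) × 5 = 135 mm².
0.6 F_u A_nv = 91.2 kN; 0.6 F_y A_gv = 86.25 kN → shear yielding governs the shear term.
R_n = 86.25 + 1.0 × 400 × 135 / 1000 = 140.2 kN.
Design strength φR_n = 0.75 × 140.2 = 105 kN.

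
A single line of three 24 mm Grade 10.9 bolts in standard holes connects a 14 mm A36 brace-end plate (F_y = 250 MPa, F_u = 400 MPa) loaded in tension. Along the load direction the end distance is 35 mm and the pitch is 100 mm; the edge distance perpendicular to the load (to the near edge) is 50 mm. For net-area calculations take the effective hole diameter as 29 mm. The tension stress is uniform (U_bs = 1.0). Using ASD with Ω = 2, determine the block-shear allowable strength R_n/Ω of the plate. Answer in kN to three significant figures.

346 kN

Shear plane L_v = 35 + 2·100 = 235 mm; A_gv = 235 × 14 = 3290 mm².
A_nv = (235 − 2.5·29) × 14 = 2275 mm².
A_nt = (50 − 0.5·29) × 14 = 497 mm².
0.6 F_u A_nv = 546 kN; 0.6 F_y A_gv = 493.5 kN → shear yielding governs the shear term.
R_n = 493.5 + 1.0 × 400 × 497 / 1000 = 692.3 kN.
Allowable strength R_n/Ω = 692.3 / 2 = 346 kN.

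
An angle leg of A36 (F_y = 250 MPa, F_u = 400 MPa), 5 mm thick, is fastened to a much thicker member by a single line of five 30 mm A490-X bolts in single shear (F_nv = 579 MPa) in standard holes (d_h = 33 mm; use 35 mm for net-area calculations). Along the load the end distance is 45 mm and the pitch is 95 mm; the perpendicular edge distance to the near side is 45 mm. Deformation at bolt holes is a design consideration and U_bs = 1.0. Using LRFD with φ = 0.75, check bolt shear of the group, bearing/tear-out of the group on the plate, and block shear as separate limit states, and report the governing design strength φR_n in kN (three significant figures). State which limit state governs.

280 kN (block shear governs)

Bolt shear: A_b = π·30²/4 = 706.9 mm²; R_n = 579 × 706.9 × 5 × 1 / 1000 = 2046 kN → 0.75 × 2046 = 1530 kN.
Bearing: edge l_c = 28.5, r_n = 68.4 kN; interior l_c = 62, r_n = 144 kN; R_n = 68.4 + 4·144 = 644.4 kN → 483 kN.
Block shear: A_gv = 2125, A_nv = 1338, A_nt = 137.5 mm²; R_n = min(0.6F_uA_nv, 0.6F_yA_gv) + U_bs·F_u·A_nt = 373.8 kN → 280 kN.
Block shear governs: 280 kN.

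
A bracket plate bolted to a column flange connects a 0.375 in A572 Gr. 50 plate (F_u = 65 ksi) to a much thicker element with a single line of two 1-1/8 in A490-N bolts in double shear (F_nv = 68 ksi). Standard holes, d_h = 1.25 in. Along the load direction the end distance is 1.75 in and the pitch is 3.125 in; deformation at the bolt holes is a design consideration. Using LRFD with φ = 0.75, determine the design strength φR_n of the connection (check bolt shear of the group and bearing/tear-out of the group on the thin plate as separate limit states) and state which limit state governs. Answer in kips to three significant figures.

65.8 kips (bearing governs)

Bolt shear: A_b = π·1.125²/4 = 0.994 in²; R_n = 68 × 0.994 × 2 × 2 = 270.4 kips → 0.75 × 270.4 = 203 kips.
Bearing (1.2 l_c t F_u ≤ 2.4 d t F_u): upper limit = 2.4·1.125·0.375·65 = 65.81 kips.
  Edge l_c = 1.75 − 1.25/2 = 1.125 → r_n = 32.91 kips; interior l_c = 3.125 − 1.25 = 1.875 → r_n = 54.84 kips.
  R_n,bearing = 1·32.91 + 1·54.84 = 87.75 kips → 0.75 × 87.75 = 65.8 kips.
Bearing governs: 65.8 kips.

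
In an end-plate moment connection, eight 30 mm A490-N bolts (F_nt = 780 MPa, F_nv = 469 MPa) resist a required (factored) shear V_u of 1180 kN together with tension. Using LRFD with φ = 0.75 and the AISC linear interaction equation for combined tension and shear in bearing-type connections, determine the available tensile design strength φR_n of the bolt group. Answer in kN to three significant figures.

2340 kN

A_b = π·30²/4 = 706.9 mm²; f_rv = 1180 × 1000 / (8 × 706.9) = 208.7 MPa.
F'_nt = 1.3 F_nt − (F_nt / φF_nv) f_rv = 1.3·780 − (780/(0.75·469))·208.7 = 551.3 MPa, capped at F_nt → F'_nt = 551.3 MPa.
R_n = F'_nt · A_b · n = 551.3 × 706.9 × 8 / 1000 = 3117 kN.
Design strength φR_n = 0.75 × 3117 = 2340 kN.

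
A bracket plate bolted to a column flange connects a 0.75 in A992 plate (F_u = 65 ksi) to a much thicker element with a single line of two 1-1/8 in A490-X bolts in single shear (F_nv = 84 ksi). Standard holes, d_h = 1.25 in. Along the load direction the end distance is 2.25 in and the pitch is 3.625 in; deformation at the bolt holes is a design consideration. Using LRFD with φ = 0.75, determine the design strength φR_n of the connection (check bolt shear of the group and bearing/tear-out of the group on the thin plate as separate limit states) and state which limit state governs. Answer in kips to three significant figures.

Bolt shear: A_b = π·1.125²/4 = 0.994 in²; R_n = 84 × 0.994 × 2 × 1 = 167 kips → 0.75 × 167 = 125 kips.
Bearing (1.2 l_c t F_u ≤ 2.4 d t F_u): upper limit = 2.4·1.125·0.75·65 = 131.6 kips.
  Edge l_c = 2.25 − 1.25/2 = 1.625 → r_n = 95.06 kips; interior l_c = 3.625 − 1.25 = 2.375 → r_n = 131.6 kips.
  R_n,bearing = 1·95.06 + 1·131.6 = 226.7 kips → 0.75 × 226.7 = 170 kips.
Bolt shear governs: 125 kips.

125 kips (bolt shear governs)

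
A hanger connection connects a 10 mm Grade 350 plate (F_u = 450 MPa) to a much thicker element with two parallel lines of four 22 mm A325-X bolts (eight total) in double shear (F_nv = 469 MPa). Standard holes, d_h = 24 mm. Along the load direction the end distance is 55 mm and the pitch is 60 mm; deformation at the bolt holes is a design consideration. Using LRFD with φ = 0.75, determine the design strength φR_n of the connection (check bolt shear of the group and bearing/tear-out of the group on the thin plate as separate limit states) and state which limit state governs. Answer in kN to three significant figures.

1220 kN (bearing governs)

Bolt shear: A_b = π·22²/4 = 380.1 mm²; R_n = 469 × 380.1 × 8 × 2 / 1000 = 2853 kN → 0.75 × 2853 = 2140 kN.
Bearing (1.2 l_c t F_u ≤ 2.4 d t F_u): upper limit = 2.4·22·10·450 / 1000 = 237.6 kN.
  Edge l_c = 55 − 24/2 = 43 → r_n = 232.2 kN; interior l_c = 60 − 24 = 36 → r_n = 194.4 kN.
  R_n,bearing = 2·232.2 + 6·194.4 = 1631 kN → 0.75 × 1631 = 1220 kN.
Bearing governs: 1220 kN.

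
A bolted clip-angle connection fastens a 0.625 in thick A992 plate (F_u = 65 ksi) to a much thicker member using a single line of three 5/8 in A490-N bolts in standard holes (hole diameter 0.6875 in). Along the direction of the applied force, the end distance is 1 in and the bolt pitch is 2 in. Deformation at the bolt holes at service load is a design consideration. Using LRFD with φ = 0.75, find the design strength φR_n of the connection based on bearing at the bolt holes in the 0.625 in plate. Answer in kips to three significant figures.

Per bolt r_n = 1.2 l_c t F_u ≤ 2.4 d t F_u; upper limit = 2.4 × 0.625 × 0.625 × 65 = 60.94 kips.
Edge bolt: l_c = 1 − 0.6875/2 = 0.6562 in → 1.2 × 0.6562 × 0.625 × 65 = 31.99 → r_n = 31.99 kips.
Interior bolts: l_c = 2 − 0.6875 = 1.312 in → 1.2 × 1.312 × 0.625 × 65 = 63.98 → r_n = 60.94 kips.
R_n = 1 × 31.99 + 2 × 60.94 = 153.9 kips.
Design strength φR_n = 0.75 × 153.9 = 115 kips.

115 kips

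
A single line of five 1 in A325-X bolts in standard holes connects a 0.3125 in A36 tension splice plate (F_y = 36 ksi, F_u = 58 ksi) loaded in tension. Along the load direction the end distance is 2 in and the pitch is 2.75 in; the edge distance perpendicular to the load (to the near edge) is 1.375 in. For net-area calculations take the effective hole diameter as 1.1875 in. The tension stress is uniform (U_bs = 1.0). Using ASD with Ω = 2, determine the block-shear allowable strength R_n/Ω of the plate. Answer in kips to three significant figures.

48.7 kips

Shear plane L_v = 2 + 4·2.75 = 13 in; A_gv = 13 × 0.3125 = 4.062 in².
A_nv = (13 − 4.5·1.1875) × 0.3125 = 2.393 in².
A_nt = (1.375 − 0.5·1.1875) × 0.3125 = 0.2441 in².
0.6 F_u A_nv = 83.26 kips; 0.6 F_y A_gv = 87.75 kips → shear rupture governs the shear term.
R_n = 83.26 + 1.0 × 58 × 0.2441 = 97.42 kips.
Allowable strength R_n/Ω = 97.42 / 2 = 48.7 kips.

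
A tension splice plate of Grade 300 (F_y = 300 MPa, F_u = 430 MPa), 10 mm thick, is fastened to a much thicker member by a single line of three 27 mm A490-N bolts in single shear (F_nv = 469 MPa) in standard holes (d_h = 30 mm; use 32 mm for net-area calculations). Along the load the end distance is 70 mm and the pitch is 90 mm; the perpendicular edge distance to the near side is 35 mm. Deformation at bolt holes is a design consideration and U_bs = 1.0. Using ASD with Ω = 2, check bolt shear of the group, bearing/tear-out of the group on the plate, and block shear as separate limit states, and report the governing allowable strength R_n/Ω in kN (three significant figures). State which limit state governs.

260 kN (block shear governs)

Bolt shear: A_b = π·27²/4 = 572.6 mm²; R_n = 469 × 572.6 × 3 × 1 / 1000 = 805.6 kN → 805.6 / 2 = 403 kN.
Bearing: edge l_c = 55, r_n = 278.6 kN; interior l_c = 60, r_n = 278.6 kN; R_n = 278.6 + 2·278.6 = 835.9 kN → 418 kN.
Block shear: A_gv = 2500, A_nv = 1700, A_nt = 190 mm²; R_n = min(0.6F_uA_nv, 0.6F_yA_gv) + U_bs·F_u·A_nt = 520.3 kN → 260 kN.
Block shear governs: 260 kN.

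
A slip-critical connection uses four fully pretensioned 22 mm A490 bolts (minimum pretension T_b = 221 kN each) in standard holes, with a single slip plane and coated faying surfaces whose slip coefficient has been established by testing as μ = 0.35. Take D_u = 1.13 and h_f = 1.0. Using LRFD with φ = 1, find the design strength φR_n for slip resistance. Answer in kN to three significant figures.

R_n = μ · D_u · h_f · T_b · n_s · n_b = 0.35 × 1.13 × 1.0 × 221 × 1 × 4 = 349.6 kN.
Design strength φR_n = 1 × 349.6 = 350 kN.

350 kN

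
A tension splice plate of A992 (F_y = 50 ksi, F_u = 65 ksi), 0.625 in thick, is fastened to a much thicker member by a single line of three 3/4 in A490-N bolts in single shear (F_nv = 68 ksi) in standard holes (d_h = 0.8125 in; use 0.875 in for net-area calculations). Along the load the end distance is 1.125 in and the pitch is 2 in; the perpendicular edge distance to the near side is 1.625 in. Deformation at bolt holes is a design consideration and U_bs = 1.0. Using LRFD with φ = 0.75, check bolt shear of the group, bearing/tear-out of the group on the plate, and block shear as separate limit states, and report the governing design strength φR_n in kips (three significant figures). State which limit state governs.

67.6 kips (bolt shear governs)

Bolt shear: A_b = π·0.75²/4 = 0.4418 in²; R_n = 68 × 0.4418 × 3 × 1 = 90.12 kips → 0.75 × 90.12 = 67.6 kips.
Bearing: edge l_c = 0.7188, r_n = 35.04 kips; interior l_c = 1.188, r_n = 57.89 kips; R_n = 35.04 + 2·57.89 = 150.8 kips → 113 kips.
Block shear: A_gv = 3.203, A_nv = 1.836, A_nt = 0.7422 in²; R_n = min(0.6F_uA_nv, 0.6F_yA_gv) + U_bs·F_u·A_nt = 119.8 kips → 89.9 kips.
Bolt shear governs: 67.6 kips.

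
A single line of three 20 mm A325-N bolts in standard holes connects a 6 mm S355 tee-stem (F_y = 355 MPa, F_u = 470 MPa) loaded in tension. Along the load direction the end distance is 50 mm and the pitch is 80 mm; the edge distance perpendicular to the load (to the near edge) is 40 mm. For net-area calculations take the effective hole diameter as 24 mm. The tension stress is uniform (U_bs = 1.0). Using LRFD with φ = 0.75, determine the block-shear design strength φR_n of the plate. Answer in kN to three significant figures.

Shear plane L_v = 50 + 2·80 = 210 mm; A_gv = 210 × 6 = 1260 mm².
A_nv = (210 − 2.5·24) × 6 = 900 mm².
A_nt = (40 − 0.5·24) × 6 = 168 mm².
0.6 F_u A_nv = 253.8 kN; 0.6 F_y A_gv = 268.4 kN → shear rupture governs the shear term.
R_n = 253.8 + 1.0 × 470 × 168 / 1000 = 332.8 kN.
Design strength φR_n = 0.75 × 332.8 = 250 kN.

250 kN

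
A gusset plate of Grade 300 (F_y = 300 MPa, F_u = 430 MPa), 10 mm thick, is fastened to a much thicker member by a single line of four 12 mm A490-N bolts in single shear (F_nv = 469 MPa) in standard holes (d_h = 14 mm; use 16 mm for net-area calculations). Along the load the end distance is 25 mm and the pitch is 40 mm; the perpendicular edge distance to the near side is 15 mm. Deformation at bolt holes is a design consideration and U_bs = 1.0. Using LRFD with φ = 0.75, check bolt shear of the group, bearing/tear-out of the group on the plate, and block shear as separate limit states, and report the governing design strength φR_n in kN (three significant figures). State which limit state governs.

159 kN (bolt shear governs)

Bolt shear: A_b = π·12²/4 = 113.1 mm²; R_n = 469 × 113.1 × 4 × 1 / 1000 = 212.2 kN → 0.75 × 212.2 = 159 kN.
Bearing: edge l_c = 18, r_n = 92.88 kN; interior l_c = 26, r_n = 123.8 kN; R_n = 92.88 + 3·123.8 = 464.4 kN → 348 kN.
Block shear: A_gv = 1450, A_nv = 890, A_nt = 70 mm²; R_n = min(0.6F_uA_nv, 0.6F_yA_gv) + U_bs·F_u·A_nt = 259.7 kN → 195 kN.
Bolt shear governs: 159 kN.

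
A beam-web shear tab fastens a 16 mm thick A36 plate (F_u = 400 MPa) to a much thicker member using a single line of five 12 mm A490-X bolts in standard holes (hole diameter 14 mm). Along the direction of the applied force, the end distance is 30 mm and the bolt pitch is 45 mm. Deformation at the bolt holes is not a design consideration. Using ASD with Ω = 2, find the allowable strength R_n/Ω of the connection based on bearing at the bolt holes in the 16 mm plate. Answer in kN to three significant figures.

Per bolt r_n = 1.5 l_c t F_u ≤ 3.0 d t F_u; upper limit = 3.0 × 12 × 16 × 400 / 1000 = 230.4 kN.
Edge bolt: l_c = 30 − 14/2 = 23 mm → 1.5 × 23 × 16 × 400 / 1000 = 220.8 → r_n = 220.8 kN.
Interior bolts: l_c = 45 − 14 = 31 mm → 1.5 × 31 × 16 × 400 / 1000 = 297.6 → r_n = 230.4 kN.
R_n = 1 × 220.8 + 4 × 230.4 = 1142 kN.
Allowable strength R_n/Ω = 1142 / 2 = 571 kN.

571 kN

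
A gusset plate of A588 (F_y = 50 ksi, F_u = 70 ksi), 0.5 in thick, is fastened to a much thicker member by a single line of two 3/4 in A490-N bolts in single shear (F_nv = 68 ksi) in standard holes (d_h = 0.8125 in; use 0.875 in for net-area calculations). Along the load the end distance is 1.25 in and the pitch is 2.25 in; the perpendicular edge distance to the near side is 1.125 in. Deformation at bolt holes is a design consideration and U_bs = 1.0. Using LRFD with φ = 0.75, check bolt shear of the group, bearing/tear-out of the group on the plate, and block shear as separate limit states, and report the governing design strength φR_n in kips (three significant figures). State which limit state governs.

Bolt shear: A_b = π·0.75²/4 = 0.4418 in²; R_n = 68 × 0.4418 × 2 × 1 = 60.08 kips → 0.75 × 60.08 = 45.1 kips.
Bearing: edge l_c = 0.8438, r_n = 35.44 kips; interior l_c = 1.438, r_n = 60.37 kips; R_n = 35.44 + 1·60.37 = 95.81 kips → 71.9 kips.
Block shear: A_gv = 1.75, A_nv = 1.094, A_nt = 0.3438 in²; R_n = min(0.6F_uA_nv, 0.6F_yA_gv) + U_bs·F_u·A_nt = 70 kips → 52.5 kips.
Bolt shear governs: 45.1 kips.

45.1 kips (bolt shear governs)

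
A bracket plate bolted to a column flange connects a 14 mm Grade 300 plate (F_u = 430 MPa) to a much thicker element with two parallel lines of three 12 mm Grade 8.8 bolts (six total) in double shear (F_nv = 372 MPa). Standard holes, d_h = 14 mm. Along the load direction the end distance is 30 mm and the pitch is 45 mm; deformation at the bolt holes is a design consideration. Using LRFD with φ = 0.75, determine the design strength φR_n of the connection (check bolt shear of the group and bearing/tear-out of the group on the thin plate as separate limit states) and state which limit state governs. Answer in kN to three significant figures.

Bolt shear: A_b = π·12²/4 = 113.1 mm²; R_n = 372 × 113.1 × 6 × 2 / 1000 = 504.9 kN → 0.75 × 504.9 = 379 kN.
Bearing (1.2 l_c t F_u ≤ 2.4 d t F_u): upper limit = 2.4·12·14·430 / 1000 = 173.4 kN.
  Edge l_c = 30 − 14/2 = 23 → r_n = 166.2 kN; interior l_c = 45 − 14 = 31 → r_n = 173.4 kN.
  R_n,bearing = 2·166.2 + 4·173.4 = 1026 kN → 0.75 × 1026 = 769 kN.
Bolt shear governs: 379 kN.

379 kN (bolt shear governs)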